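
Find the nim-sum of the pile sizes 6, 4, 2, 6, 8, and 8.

Bitwise XOR of the heap sizes:
  0110  (6)
  0100  (4)
  0010  (2)
  0110  (6)
  1000  (8)
  1000  (8)
  ----
  0110  (6)

6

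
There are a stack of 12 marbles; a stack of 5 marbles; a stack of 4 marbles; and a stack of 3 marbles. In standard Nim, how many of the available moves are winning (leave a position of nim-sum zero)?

Compute the nim-sum pairwise:
12 ^ 5 = 9
9 ^ 4 = 13
13 ^ 3 = 14
The overall nim-sum is X = 14. A stack of size p has a winning move iff p XOR X < p (reduce it to p XOR X).
  12: 12 XOR 14 = 2 < 12 — winning move (to 2).
  5: 5 XOR 14 = 11 ≥ 5 — no move.
  4: 4 XOR 14 = 10 ≥ 4 — no move.
  3: 3 XOR 14 = 13 ≥ 3 — no move.
That gives 1 winning move.

1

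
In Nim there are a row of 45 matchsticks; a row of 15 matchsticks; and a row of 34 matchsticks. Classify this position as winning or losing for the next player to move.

Compute the nim-sum pairwise:
45 ⊕ 15 = 34
34 ⊕ 34 = 0
The nim-sum is 0, so this is a P-position: the player to move is in a losing position under optimal play.

Losing position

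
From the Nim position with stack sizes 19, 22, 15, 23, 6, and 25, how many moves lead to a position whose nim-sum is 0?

5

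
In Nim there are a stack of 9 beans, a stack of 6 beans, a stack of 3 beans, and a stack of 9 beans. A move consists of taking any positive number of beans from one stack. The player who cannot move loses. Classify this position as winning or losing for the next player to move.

Winning position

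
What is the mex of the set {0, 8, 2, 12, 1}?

The values 0, 1, 2 are all present; 3 is the first non-negative integer missing from the set.

3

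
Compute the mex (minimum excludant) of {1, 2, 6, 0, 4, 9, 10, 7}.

3

The values 0, 1, 2 are all present; 3 is the first non-negative integer missing from the set.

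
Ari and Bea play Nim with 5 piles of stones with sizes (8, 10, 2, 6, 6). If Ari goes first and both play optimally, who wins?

In binary:
  1000  (8)
  1010  (10)
  0010  (2)
  0110  (6)
  0110  (6)
  ----
  0000  (0)
The nim-sum is 0, so this is a P-position: the player to move is in a losing position under optimal play; Ari is about to move from it and so loses — Bea wins.

Bea wins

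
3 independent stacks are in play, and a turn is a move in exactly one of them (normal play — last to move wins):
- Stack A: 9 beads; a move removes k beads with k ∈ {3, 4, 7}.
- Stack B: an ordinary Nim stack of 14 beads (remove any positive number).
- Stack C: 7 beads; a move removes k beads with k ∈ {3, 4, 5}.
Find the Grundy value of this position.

15

Build the Grundy sequence for stack A with g(k) = mex{g(k−s) : s ∈ {3, 4, 7}, s ≤ k}:
k:     0  1  2  3  4  5  6  7  8  9
g(k):  0  0  0  1  1  1  2  2  2  3
So g(9) = 3.
Stack B is a plain Nim stack of size 14, so its Grundy value is 14.
Grundy values for stack C (subtraction set {3, 4, 5}):
k:     0  1  2  3  4  5  6  7
g(k):  0  0  0  1  1  1  2  2
So g(7) = 2.
By the Sprague-Grundy theorem, the Grundy value of a sum of independent games is the XOR of the component values.
Combined value = 3 XOR 14 XOR 2 = 15.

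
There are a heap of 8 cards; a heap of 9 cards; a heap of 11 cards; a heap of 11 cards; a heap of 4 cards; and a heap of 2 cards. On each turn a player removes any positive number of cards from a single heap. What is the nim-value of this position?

Nim-sum: 8 XOR 9 XOR 11 XOR 11 XOR 4 XOR 2 = 7.

7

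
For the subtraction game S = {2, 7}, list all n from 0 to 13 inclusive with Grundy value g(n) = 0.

0, 1, 4, 5, 9, 10, 13

Build the Grundy sequence with g(k) = mex{g(k−s) : s ∈ {2, 7}, s ≤ k}:
k:     0  1  2  3  4  5  6  7  8  9 10 11 12 13
g(k):  0  0  1  1  0  0  1  1  2  0  0  1  1  0
The P-positions (g = 0) in 0..13 are 0, 1, 4, 5, 9, 10, 13.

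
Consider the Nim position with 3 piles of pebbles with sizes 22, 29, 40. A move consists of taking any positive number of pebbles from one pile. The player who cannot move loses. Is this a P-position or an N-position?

Compute the nim-sum pairwise:
22 XOR 29 = 11
11 XOR 40 = 35
The nim-sum is 35 ≠ 0, so this is an N-position: the player to move can win.

N-position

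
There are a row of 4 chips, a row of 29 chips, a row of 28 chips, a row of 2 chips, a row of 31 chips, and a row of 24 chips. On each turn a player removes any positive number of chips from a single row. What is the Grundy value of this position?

0

Write each in binary and XOR column by column:
  00100  (4)
  11101  (29)
  11100  (28)
  00010  (2)
  11111  (31)
  11000  (24)
  -----
  00000  (0)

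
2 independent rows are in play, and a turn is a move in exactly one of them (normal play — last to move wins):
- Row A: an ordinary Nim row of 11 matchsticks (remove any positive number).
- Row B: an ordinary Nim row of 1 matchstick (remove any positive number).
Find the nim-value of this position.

10

Row A is a plain Nim row of size 11, so its Grundy value is 11.
Row B is a plain Nim row of size 1, so its Grundy value is 1.
By the Sprague-Grundy theorem, the Grundy value of a sum of independent games is the XOR of the component values.
Combined value = 11 XOR 1 = 10.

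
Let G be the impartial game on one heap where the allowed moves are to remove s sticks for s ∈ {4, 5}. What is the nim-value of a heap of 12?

Grundy values for subtraction set {4, 5}:
k:     0  1  2  3  4  5  6  7  8  9 10 11 12
g(k):  0  0  0  0  1  1  1  1  2  0  0  0  0
So g(12) = 0.

0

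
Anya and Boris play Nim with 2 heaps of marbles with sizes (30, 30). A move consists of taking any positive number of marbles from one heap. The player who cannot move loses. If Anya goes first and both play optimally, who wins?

Nim-sum: 30 ⊕ 30 = 0.
The nim-sum is 0, so this is a P-position: the player to move is in a losing position under optimal play; Anya is about to move from it and so loses — Boris wins.

Boris wins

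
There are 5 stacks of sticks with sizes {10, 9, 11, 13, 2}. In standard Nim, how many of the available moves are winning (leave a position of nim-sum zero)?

1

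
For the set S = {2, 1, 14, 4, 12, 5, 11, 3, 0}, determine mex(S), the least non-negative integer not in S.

6

The values 0, 1, 2, 3, 4, 5 are all present; 6 is the first non-negative integer missing from the set.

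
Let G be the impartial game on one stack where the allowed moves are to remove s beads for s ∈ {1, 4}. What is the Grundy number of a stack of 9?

2

Grundy values for subtraction set {1, 4}:
g(0) = mex{} = 0
g(1) = mex{0} = 1
g(2) = mex{1} = 0
g(3) = mex{0} = 1
g(4) = mex{0,1} = 2
g(5) = mex{1,2} = 0
g(6) = mex{0} = 1
g(7) = mex{1} = 0
g(8) = mex{0,2} = 1
g(9) = mex{0,1} = 2
So g(9) = 2.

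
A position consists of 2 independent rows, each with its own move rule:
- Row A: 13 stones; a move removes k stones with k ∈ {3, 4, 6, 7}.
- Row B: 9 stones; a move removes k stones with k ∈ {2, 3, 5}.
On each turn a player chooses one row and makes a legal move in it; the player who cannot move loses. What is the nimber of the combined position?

For row A, compute g(0), g(1), … with moves {3, 4, 6, 7}:
g(0) = mex{} = 0
g(1) = mex{} = 0
g(2) = mex{} = 0
g(3) = mex{0} = 1
g(4) = mex{0} = 1
g(5) = mex{0} = 1
g(6) = mex{0,1} = 2
g(7) = mex{0,1} = 2
g(8) = mex{0,1} = 2
g(9) = mex{0,1,2} = 3
g(10) = mex{1,2} = 0
g(11) = mex{1,2} = 0
g(12) = mex{1,2,3} = 0
g(13) = mex{0,2,3} = 1
So g(13) = 1.
For row B, compute g(0), g(1), … with moves {2, 3, 5}:
k:     0  1  2  3  4  5  6  7  8  9
g(k):  0  0  1  1  2  2  3  0  0  1
So g(9) = 1.
By the Sprague-Grundy theorem, the Grundy value of a sum of independent games is the XOR of the component values.
Combined value = 1 XOR 1 = 0.

0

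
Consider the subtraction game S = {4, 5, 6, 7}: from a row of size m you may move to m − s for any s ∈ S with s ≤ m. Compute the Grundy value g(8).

Grundy values for subtraction set {4, 5, 6, 7}:
g(0) = mex{} = 0
g(1) = mex{} = 0
g(2) = mex{} = 0
g(3) = mex{} = 0
g(4) = mex{0} = 1
g(5) = mex{0} = 1
g(6) = mex{0} = 1
g(7) = mex{0} = 1
g(8) = mex{0,1} = 2
So g(8) = 2.

2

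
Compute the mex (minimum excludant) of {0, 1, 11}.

The values 0, 1 are all present; 2 is the first non-negative integer missing from the set.

2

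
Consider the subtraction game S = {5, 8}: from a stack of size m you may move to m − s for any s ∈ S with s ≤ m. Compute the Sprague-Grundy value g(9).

Compute g(0), g(1), … for moves {5, 8}:
k:     0  1  2  3  4  5  6  7  8  9
g(k):  0  0  0  0  0  1  1  1  1  1
So g(9) = 1.

1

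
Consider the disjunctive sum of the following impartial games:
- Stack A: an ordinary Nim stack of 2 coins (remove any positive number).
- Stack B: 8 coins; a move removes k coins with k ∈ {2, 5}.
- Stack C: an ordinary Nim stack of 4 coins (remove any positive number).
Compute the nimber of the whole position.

Stack A is a plain Nim stack of size 2, so its Grundy value is 2.
Build the Grundy sequence for stack B with g(k) = mex{g(k−s) : s ∈ {2, 5}, s ≤ k}:
g(0) = mex{} = 0
g(1) = mex{} = 0
g(2) = mex{0} = 1
g(3) = mex{0} = 1
g(4) = mex{1} = 0
g(5) = mex{0,1} = 2
g(6) = mex{0} = 1
g(7) = mex{1,2} = 0
g(8) = mex{1} = 0
So g(8) = 0.
Stack C is a plain Nim stack of size 4, so its Grundy value is 4.
The value of a disjunctive sum is the nim-sum of the parts.
Combined value = 2 ⊕ 0 ⊕ 4 = 6.

6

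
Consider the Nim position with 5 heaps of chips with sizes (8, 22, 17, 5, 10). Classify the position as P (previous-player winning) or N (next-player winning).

P-position

Nim-sum: 8 XOR 22 XOR 17 XOR 5 XOR 10 = 0.
The nim-sum is 0, so this is a P-position: the player to move is in a losing position under optimal play.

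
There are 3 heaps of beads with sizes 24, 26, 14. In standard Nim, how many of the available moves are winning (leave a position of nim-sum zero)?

3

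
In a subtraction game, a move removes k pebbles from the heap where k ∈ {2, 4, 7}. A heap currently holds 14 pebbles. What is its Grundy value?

1

Grundy values for subtraction set {2, 4, 7}:
g(0) = mex{} = 0
g(1) = mex{} = 0
g(2) = mex{0} = 1
g(3) = mex{0} = 1
g(4) = mex{0,1} = 2
g(5) = mex{0,1} = 2
g(6) = mex{1,2} = 0
g(7) = mex{0,1,2} = 3
g(8) = mex{0,2} = 1
g(9) = mex{1,2,3} = 0
g(10) = mex{0,1} = 2
g(11) = mex{0,2,3} = 1
g(12) = mex{1,2} = 0
g(13) = mex{0,1} = 2
g(14) = mex{0,2,3} = 1
So g(14) = 1.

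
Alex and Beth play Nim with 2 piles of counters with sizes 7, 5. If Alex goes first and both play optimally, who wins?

Alex wins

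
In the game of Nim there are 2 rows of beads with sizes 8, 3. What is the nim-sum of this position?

11

Compute the nim-sum pairwise:
8 ^ 3 = 11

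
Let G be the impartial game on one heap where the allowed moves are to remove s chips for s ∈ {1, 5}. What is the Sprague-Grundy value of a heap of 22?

Compute g(0), g(1), … for moves {1, 5}:
k:     0  1  2  3  4  5  6  7  8  9 10 11 12 13 14 15 16 17 18 19 20 21 22
g(k):  0  1  0  1  0  1  0  1  0  1  0  1  0  1  0  1  0  1  0  1  0  1  0
So g(22) = 0.

0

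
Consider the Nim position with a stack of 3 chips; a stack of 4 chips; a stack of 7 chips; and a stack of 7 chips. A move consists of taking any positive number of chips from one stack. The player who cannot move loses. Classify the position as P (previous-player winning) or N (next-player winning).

N-position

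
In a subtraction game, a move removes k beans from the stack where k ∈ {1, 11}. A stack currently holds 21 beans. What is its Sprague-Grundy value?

1

Build the Grundy sequence with g(k) = mex{g(k−s) : s ∈ {1, 11}, s ≤ k}:
k:     0  1  2  3  4  5  6  7  8  9 10 11 12 13 14 15 16 17 18 19 20 21
g(k):  0  1  0  1  0  1  0  1  0  1  0  1  0  1  0  1  0  1  0  1  0  1
So g(21) = 1.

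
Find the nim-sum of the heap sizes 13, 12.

Bitwise XOR of the heap sizes:
  1101  (13)
  1100  (12)
  ----
  0001  (1)

1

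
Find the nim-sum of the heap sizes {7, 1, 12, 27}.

Bitwise XOR of the heap sizes:
  00111  (7)
  00001  (1)
  01100  (12)
  11011  (27)
  -----
  10001  (17)

17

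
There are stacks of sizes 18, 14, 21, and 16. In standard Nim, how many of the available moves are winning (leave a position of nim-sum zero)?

3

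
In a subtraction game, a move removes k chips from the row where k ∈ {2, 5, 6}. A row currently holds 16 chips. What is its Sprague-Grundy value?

2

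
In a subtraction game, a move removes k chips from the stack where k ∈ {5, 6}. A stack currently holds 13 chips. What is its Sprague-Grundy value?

0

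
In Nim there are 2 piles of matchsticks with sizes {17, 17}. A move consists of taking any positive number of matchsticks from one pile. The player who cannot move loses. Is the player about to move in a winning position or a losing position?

Losing position

Write each in binary and XOR column by column:
  10001  (17)
  10001  (17)
  -----
  00000  (0)
The nim-sum is 0, so this is a P-position: the player to move is in a losing position under optimal play.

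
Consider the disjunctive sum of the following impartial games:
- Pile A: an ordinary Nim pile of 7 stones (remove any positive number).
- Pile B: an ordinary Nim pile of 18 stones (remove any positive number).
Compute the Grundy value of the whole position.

Pile A is a plain Nim pile of size 7, so its Grundy value is 7.
Pile B is a plain Nim pile of size 18, so its Grundy value is 18.
By the Sprague-Grundy theorem, the Grundy value of a sum of independent games is the XOR of the component values.
Combined value = 7 ⊕ 18 = 21.

21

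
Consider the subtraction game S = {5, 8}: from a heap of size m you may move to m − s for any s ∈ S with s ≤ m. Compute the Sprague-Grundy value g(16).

Build the Grundy sequence with g(k) = mex{g(k−s) : s ∈ {5, 8}, s ≤ k}:
k:     0  1  2  3  4  5  6  7  8  9 10 11 12 13 14 15 16
g(k):  0  0  0  0  0  1  1  1  1  1  2  2  2  0  0  0  0
So g(16) = 0.

0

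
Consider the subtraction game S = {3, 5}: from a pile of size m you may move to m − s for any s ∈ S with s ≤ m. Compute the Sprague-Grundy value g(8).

0

Build the Grundy sequence with g(k) = mex{g(k−s) : s ∈ {3, 5}, s ≤ k}:
g(0) = mex{} = 0
g(1) = mex{} = 0
g(2) = mex{} = 0
g(3) = mex{0} = 1
g(4) = mex{0} = 1
g(5) = mex{0} = 1
g(6) = mex{0,1} = 2
g(7) = mex{0,1} = 2
g(8) = mex{1} = 0
So g(8) = 0.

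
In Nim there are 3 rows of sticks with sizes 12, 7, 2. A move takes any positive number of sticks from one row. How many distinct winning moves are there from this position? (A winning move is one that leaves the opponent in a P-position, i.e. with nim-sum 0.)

Compute the nim-sum pairwise:
12 XOR 7 = 11
11 XOR 2 = 9
The overall nim-sum is X = 9. A row of size p has a winning move iff p XOR X < p (reduce it to p XOR X).
  12: 12 XOR 9 = 5 < 12 — winning move (to 5).
  7: 7 XOR 9 = 14 ≥ 7 — no move.
  2: 2 XOR 9 = 11 ≥ 2 — no move.
That gives 1 winning move.

1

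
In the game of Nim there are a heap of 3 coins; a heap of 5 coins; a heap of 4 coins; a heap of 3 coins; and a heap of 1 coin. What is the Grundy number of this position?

Write each in binary and XOR column by column:
  011  (3)
  101  (5)
  100  (4)
  011  (3)
  001  (1)
  ---
  000  (0)

0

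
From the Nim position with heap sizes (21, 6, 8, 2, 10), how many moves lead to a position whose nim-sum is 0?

Nim-sum: 21 ^ 6 ^ 8 ^ 2 ^ 10 = 19.
The overall nim-sum is X = 19. A heap of size p has a winning move iff p XOR X < p (reduce it to p XOR X).
  21: 21 XOR 19 = 6 < 21 — winning move (to 6).
  6: 6 XOR 19 = 21 ≥ 6 — no move.
  8: 8 XOR 19 = 27 ≥ 8 — no move.
  2: 2 XOR 19 = 17 ≥ 2 — no move.
  10: 10 XOR 19 = 25 ≥ 10 — no move.
That gives 1 winning move.

1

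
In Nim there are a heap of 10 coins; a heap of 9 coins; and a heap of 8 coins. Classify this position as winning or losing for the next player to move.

Compute the nim-sum pairwise:
10 ⊕ 9 = 3
3 ⊕ 8 = 11
The nim-sum is 11 ≠ 0, so this is an N-position: the player to move can win.

Winning position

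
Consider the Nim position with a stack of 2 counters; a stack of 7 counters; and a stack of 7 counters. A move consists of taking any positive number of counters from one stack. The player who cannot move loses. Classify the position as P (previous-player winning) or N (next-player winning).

Nim-sum: 2 XOR 7 XOR 7 = 2.
The nim-sum is 2 ≠ 0, so this is an N-position: the player to move can win.

N-position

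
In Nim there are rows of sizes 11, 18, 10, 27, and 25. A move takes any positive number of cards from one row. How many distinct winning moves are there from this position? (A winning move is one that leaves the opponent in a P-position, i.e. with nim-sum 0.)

Nim-sum: 11 ⊕ 18 ⊕ 10 ⊕ 27 ⊕ 25 = 17.
The overall nim-sum is X = 17. A row of size p has a winning move iff p XOR X < p (reduce it to p XOR X).
  11: 11 XOR 17 = 26 ≥ 11 — no move.
  18: 18 XOR 17 = 3 < 18 — winning move (to 3).
  10: 10 XOR 17 = 27 ≥ 10 — no move.
  27: 27 XOR 17 = 10 < 27 — winning move (to 10).
  25: 25 XOR 17 = 8 < 25 — winning move (to 8).
That gives 3 winning moves.

3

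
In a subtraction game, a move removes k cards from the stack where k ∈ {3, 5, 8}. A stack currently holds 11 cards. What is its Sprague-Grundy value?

0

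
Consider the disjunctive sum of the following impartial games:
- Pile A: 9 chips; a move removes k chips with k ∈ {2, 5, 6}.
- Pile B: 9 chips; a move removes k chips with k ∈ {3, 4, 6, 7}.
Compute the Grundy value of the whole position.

Grundy values for pile A (subtraction set {2, 5, 6}):
k:     0  1  2  3  4  5  6  7  8  9
g(k):  0  0  1  1  0  2  1  3  0  2
So g(9) = 2.
For pile B, compute g(0), g(1), … with moves {3, 4, 6, 7}:
g(0) = mex{} = 0
g(1) = mex{} = 0
g(2) = mex{} = 0
g(3) = mex{0} = 1
g(4) = mex{0} = 1
g(5) = mex{0} = 1
g(6) = mex{0,1} = 2
g(7) = mex{0,1} = 2
g(8) = mex{0,1} = 2
g(9) = mex{0,1,2} = 3
So g(9) = 3.
By the Sprague-Grundy theorem, the Grundy value of a sum of independent games is the XOR of the component values.
Combined value = 2 ⊕ 3 = 1.

1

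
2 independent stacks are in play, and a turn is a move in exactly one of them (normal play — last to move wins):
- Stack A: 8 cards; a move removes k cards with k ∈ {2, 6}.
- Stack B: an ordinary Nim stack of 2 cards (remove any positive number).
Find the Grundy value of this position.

2

For stack A, compute g(0), g(1), … with moves {2, 6}:
k:     0  1  2  3  4  5  6  7  8
g(k):  0  0  1  1  0  0  1  1  0
So g(8) = 0.
Stack B is a plain Nim stack of size 2, so its Grundy value is 2.
By the Sprague-Grundy theorem, the Grundy value of a sum of independent games is the XOR of the component values.
Combined value = 0 XOR 2 = 2.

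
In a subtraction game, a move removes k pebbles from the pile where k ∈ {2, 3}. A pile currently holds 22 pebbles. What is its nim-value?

1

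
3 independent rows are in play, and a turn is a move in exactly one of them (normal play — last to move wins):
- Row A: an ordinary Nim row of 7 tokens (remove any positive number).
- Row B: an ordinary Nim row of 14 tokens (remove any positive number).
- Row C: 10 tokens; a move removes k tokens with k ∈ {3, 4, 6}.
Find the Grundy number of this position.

9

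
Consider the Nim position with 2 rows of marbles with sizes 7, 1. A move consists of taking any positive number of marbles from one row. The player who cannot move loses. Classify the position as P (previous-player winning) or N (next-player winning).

N-position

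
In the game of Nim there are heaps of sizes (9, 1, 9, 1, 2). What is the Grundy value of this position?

Write each in binary and XOR column by column:
  1001  (9)
  0001  (1)
  1001  (9)
  0001  (1)
  0010  (2)
  ----
  0010  (2)

2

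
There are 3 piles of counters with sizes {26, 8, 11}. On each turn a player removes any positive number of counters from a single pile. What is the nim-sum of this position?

25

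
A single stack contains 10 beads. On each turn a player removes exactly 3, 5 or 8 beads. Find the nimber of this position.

3

Compute g(0), g(1), … for moves {3, 5, 8}:
g(0) = mex{} = 0
g(1) = mex{} = 0
g(2) = mex{} = 0
g(3) = mex{0} = 1
g(4) = mex{0} = 1
g(5) = mex{0} = 1
g(6) = mex{0,1} = 2
g(7) = mex{0,1} = 2
g(8) = mex{0,1} = 2
g(9) = mex{0,1,2} = 3
g(10) = mex{0,1,2} = 3
So g(10) = 3.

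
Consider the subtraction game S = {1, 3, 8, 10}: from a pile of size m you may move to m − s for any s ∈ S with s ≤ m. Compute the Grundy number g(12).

1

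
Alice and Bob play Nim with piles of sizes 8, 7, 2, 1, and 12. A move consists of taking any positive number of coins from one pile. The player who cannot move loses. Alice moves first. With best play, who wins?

Bob wins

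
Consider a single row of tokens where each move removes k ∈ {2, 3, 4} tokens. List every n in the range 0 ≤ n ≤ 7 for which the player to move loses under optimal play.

0, 1, 6, 7

Build the Grundy sequence with g(k) = mex{g(k−s) : s ∈ {2, 3, 4}, s ≤ k}:
k:     0  1  2  3  4  5  6  7
g(k):  0  0  1  1  2  2  0  0
The P-positions (g = 0) in 0..7 are 0, 1, 6, 7.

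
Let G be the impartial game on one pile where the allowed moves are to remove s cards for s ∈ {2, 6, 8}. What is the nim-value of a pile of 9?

Build the Grundy sequence with g(k) = mex{g(k−s) : s ∈ {2, 6, 8}, s ≤ k}:
g(0) = mex{} = 0
g(1) = mex{} = 0
g(2) = mex{0} = 1
g(3) = mex{0} = 1
g(4) = mex{1} = 0
g(5) = mex{1} = 0
g(6) = mex{0} = 1
g(7) = mex{0} = 1
g(8) = mex{0,1} = 2
g(9) = mex{0,1} = 2
So g(9) = 2.

2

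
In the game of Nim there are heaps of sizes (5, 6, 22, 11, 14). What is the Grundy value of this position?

Write each in binary and XOR column by column:
  00101  (5)
  00110  (6)
  10110  (22)
  01011  (11)
  01110  (14)
  -----
  10000  (16)

16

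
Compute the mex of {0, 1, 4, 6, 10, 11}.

2

The values 0, 1 are all present; 2 is the first non-negative integer missing from the set.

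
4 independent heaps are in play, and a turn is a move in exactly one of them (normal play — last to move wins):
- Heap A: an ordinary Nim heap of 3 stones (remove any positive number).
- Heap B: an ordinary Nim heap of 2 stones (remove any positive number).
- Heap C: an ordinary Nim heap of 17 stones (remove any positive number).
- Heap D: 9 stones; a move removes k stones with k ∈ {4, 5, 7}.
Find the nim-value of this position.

18

Heap A is a plain Nim heap of size 3, so its Grundy value is 3.
Heap B is a plain Nim heap of size 2, so its Grundy value is 2.
Heap C is a plain Nim heap of size 17, so its Grundy value is 17.
Build the Grundy sequence for heap D with g(k) = mex{g(k−s) : s ∈ {4, 5, 7}, s ≤ k}:
k:     0  1  2  3  4  5  6  7  8  9
g(k):  0  0  0  0  1  1  1  1  2  2
So g(9) = 2.
The value of a disjunctive sum is the nim-sum of the parts.
Combined value = 3 XOR 2 XOR 17 XOR 2 = 18.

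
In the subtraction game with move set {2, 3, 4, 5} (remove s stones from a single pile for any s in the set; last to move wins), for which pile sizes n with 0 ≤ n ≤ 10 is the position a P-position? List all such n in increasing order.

Compute g(0), g(1), … for moves {2, 3, 4, 5}:
k:     0  1  2  3  4  5  6  7  8  9 10
g(k):  0  0  1  1  2  2  3  0  0  1  1
The P-positions (g = 0) in 0..10 are 0, 1, 7, 8.

0, 1, 7, 8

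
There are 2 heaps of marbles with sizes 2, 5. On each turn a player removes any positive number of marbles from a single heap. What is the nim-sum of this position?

7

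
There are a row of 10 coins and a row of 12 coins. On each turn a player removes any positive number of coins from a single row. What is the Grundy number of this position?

Compute the nim-sum pairwise:
10 XOR 12 = 6

6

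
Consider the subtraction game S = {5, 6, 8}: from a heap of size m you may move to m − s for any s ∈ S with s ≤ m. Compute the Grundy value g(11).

Build the Grundy sequence with g(k) = mex{g(k−s) : s ∈ {5, 6, 8}, s ≤ k}:
k:     0  1  2  3  4  5  6  7  8  9 10 11
g(k):  0  0  0  0  0  1  1  1  1  1  2  2
So g(11) = 2.

2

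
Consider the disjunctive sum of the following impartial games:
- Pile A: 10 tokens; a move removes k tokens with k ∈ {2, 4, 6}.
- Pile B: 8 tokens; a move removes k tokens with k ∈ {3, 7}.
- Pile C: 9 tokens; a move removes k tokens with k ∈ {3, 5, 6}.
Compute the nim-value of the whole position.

3

Build the Grundy sequence for pile A with g(k) = mex{g(k−s) : s ∈ {2, 4, 6}, s ≤ k}:
k:     0  1  2  3  4  5  6  7  8  9 10
g(k):  0  0  1  1  2  2  3  3  0  0  1
So g(10) = 1.
Grundy values for pile B (subtraction set {3, 7}):
g(0) = mex{} = 0
g(1) = mex{} = 0
g(2) = mex{} = 0
g(3) = mex{0} = 1
g(4) = mex{0} = 1
g(5) = mex{0} = 1
g(6) = mex{1} = 0
g(7) = mex{0,1} = 2
g(8) = mex{0,1} = 2
So g(8) = 2.
Build the Grundy sequence for pile C with g(k) = mex{g(k−s) : s ∈ {3, 5, 6}, s ≤ k}:
g(0) = mex{} = 0
g(1) = mex{} = 0
g(2) = mex{} = 0
g(3) = mex{0} = 1
g(4) = mex{0} = 1
g(5) = mex{0} = 1
g(6) = mex{0,1} = 2
g(7) = mex{0,1} = 2
g(8) = mex{0,1} = 2
g(9) = mex{1,2} = 0
So g(9) = 0.
By the Sprague-Grundy theorem, the Grundy value of a sum of independent games is the XOR of the component values.
Combined value = 1 ⊕ 2 ⊕ 0 = 3.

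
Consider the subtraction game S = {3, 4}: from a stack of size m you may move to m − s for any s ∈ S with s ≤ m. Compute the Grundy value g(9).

Grundy values for subtraction set {3, 4}:
g(0) = mex{} = 0
g(1) = mex{} = 0
g(2) = mex{} = 0
g(3) = mex{0} = 1
g(4) = mex{0} = 1
g(5) = mex{0} = 1
g(6) = mex{0,1} = 2
g(7) = mex{1} = 0
g(8) = mex{1} = 0
g(9) = mex{1,2} = 0
So g(9) = 0.

0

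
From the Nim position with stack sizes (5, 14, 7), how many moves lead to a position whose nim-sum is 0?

1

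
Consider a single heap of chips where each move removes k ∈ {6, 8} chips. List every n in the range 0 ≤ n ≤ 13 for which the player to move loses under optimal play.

0, 1, 2, 3, 4, 5

Grundy values for subtraction set {6, 8}:
k:     0  1  2  3  4  5  6  7  8  9 10 11 12 13
g(k):  0  0  0  0  0  0  1  1  1  1  1  1  2  2
The P-positions (g = 0) in 0..13 are 0, 1, 2, 3, 4, 5.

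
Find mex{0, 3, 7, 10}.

0 is in the set but 1 is not, so the mex is 1.

1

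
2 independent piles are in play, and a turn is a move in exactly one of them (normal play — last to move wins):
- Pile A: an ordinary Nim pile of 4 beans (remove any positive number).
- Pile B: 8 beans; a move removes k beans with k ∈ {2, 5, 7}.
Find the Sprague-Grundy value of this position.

Pile A is a plain Nim pile of size 4, so its Grundy value is 4.
For pile B, compute g(0), g(1), … with moves {2, 5, 7}:
g(0) = mex{} = 0
g(1) = mex{} = 0
g(2) = mex{0} = 1
g(3) = mex{0} = 1
g(4) = mex{1} = 0
g(5) = mex{0,1} = 2
g(6) = mex{0} = 1
g(7) = mex{0,1,2} = 3
g(8) = mex{0,1} = 2
So g(8) = 2.
By the Sprague-Grundy theorem, the Grundy value of a sum of independent games is the XOR of the component values.
Combined value = 4 XOR 2 = 6.

6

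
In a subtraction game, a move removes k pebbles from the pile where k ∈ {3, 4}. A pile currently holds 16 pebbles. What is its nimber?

Compute g(0), g(1), … for moves {3, 4}:
k:     0  1  2  3  4  5  6  7  8  9 10 11 12 13 14 15 16
g(k):  0  0  0  1  1  1  2  0  0  0  1  1  1  2  0  0  0
So g(16) = 0.

0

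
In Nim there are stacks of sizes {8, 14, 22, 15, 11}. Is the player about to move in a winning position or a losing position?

Winning position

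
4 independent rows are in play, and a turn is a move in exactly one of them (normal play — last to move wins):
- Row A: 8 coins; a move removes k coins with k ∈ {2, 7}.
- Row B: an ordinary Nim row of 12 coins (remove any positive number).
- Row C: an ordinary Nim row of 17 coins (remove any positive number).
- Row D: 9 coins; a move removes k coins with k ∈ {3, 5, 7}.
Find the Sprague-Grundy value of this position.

28

Build the Grundy sequence for row A with g(k) = mex{g(k−s) : s ∈ {2, 7}, s ≤ k}:
g(0) = mex{} = 0
g(1) = mex{} = 0
g(2) = mex{0} = 1
g(3) = mex{0} = 1
g(4) = mex{1} = 0
g(5) = mex{1} = 0
g(6) = mex{0} = 1
g(7) = mex{0} = 1
g(8) = mex{0,1} = 2
So g(8) = 2.
Row B is a plain Nim row of size 12, so its Grundy value is 12.
Row C is a plain Nim row of size 17, so its Grundy value is 17.
Build the Grundy sequence for row D with g(k) = mex{g(k−s) : s ∈ {3, 5, 7}, s ≤ k}:
k:     0  1  2  3  4  5  6  7  8  9
g(k):  0  0  0  1  1  1  2  2  2  3
So g(9) = 3.
The value of a disjunctive sum is the nim-sum of the parts.
Combined value = 2 XOR 12 XOR 17 XOR 3 = 28.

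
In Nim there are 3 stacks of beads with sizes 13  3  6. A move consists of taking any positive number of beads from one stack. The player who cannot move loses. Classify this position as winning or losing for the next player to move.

Winning position

Bitwise XOR of the heap sizes:
  1101  (13)
  0011  (3)
  0110  (6)
  ----
  1000  (8)
The nim-sum is 8 ≠ 0, so this is an N-position: the player to move can win.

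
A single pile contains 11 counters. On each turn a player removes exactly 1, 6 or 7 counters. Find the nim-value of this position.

Grundy values for subtraction set {1, 6, 7}:
g(0) = mex{} = 0
g(1) = mex{0} = 1
g(2) = mex{1} = 0
g(3) = mex{0} = 1
g(4) = mex{1} = 0
g(5) = mex{0} = 1
g(6) = mex{0,1} = 2
g(7) = mex{0,1,2} = 3
g(8) = mex{0,1,3} = 2
g(9) = mex{0,1,2} = 3
g(10) = mex{0,1,3} = 2
g(11) = mex{0,1,2} = 3
So g(11) = 3.

3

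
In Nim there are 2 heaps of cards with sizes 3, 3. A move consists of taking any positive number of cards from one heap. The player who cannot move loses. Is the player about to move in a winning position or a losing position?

Nim-sum: 3 ^ 3 = 0.
The nim-sum is 0, so this is a P-position: the player to move is in a losing position under optimal play.

Losing position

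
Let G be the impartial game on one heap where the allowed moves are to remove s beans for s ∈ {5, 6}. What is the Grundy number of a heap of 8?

1

Grundy values for subtraction set {5, 6}:
k:     0  1  2  3  4  5  6  7  8
g(k):  0  0  0  0  0  1  1  1  1
So g(8) = 1.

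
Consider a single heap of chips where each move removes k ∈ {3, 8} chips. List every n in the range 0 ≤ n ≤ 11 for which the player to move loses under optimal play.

0, 1, 2, 6, 7, 11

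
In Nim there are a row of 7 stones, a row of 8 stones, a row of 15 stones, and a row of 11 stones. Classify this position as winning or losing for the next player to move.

Winning position

Compute the nim-sum pairwise:
7 ⊕ 8 = 15
15 ⊕ 15 = 0
0 ⊕ 11 = 11
The nim-sum is 11 ≠ 0, so this is an N-position: the player to move can win.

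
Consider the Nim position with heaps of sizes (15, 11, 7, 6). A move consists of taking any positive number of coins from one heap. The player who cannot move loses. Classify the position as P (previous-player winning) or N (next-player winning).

N-position

Compute the nim-sum pairwise:
15 XOR 11 = 4
4 XOR 7 = 3
3 XOR 6 = 5
The nim-sum is 5 ≠ 0, so this is an N-position: the player to move can win.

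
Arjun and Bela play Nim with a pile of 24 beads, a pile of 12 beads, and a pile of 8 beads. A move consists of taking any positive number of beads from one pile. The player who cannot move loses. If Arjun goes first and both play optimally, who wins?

Arjun wins

In binary:
  11000  (24)
  01100  (12)
  01000  (8)
  -----
  11100  (28)
The nim-sum is 28 ≠ 0, so this is an N-position: the player to move can win; Arjun has a winning move.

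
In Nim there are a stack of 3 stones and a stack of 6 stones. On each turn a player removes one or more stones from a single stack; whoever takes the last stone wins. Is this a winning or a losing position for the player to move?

Winning position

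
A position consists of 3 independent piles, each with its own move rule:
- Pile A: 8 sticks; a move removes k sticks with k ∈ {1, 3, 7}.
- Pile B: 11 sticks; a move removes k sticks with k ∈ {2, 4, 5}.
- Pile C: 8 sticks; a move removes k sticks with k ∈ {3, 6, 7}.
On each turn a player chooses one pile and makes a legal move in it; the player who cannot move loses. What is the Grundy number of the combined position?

For pile A, compute g(0), g(1), … with moves {1, 3, 7}:
k:     0  1  2  3  4  5  6  7  8
g(k):  0  1  0  1  0  1  0  1  0
So g(8) = 0.
Build the Grundy sequence for pile B with g(k) = mex{g(k−s) : s ∈ {2, 4, 5}, s ≤ k}:
k:     0  1  2  3  4  5  6  7  8  9 10 11
g(k):  0  0  1  1  2  2  3  0  0  1  1  2
So g(11) = 2.
Build the Grundy sequence for pile C with g(k) = mex{g(k−s) : s ∈ {3, 6, 7}, s ≤ k}:
k:     0  1  2  3  4  5  6  7  8
g(k):  0  0  0  1  1  1  2  2  2
So g(8) = 2.
The value of a disjunctive sum is the nim-sum of the parts.
Combined value = 0 ⊕ 2 ⊕ 2 = 0.

0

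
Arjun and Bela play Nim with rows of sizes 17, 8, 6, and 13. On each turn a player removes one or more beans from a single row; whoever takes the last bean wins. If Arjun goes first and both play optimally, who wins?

Arjun wins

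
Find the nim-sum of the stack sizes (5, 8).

13

Compute the nim-sum pairwise:
5 ^ 8 = 13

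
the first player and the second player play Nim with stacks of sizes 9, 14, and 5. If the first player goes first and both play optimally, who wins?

Nim-sum: 9 XOR 14 XOR 5 = 2.
The nim-sum is 2 ≠ 0, so this is an N-position: the player to move can win; the first player has a winning move.

the first player wins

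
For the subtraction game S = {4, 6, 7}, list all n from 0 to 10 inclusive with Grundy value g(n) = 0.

0, 1, 2, 3

Compute g(0), g(1), … for moves {4, 6, 7}:
g(0) = mex{} = 0
g(1) = mex{} = 0
g(2) = mex{} = 0
g(3) = mex{} = 0
g(4) = mex{0} = 1
g(5) = mex{0} = 1
g(6) = mex{0} = 1
g(7) = mex{0} = 1
g(8) = mex{0,1} = 2
g(9) = mex{0,1} = 2
g(10) = mex{0,1} = 2
The P-positions (g = 0) in 0..10 are 0, 1, 2, 3.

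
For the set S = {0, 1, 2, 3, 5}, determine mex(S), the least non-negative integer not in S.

4

The values 0, 1, 2, 3 are all present; 4 is the first non-negative integer missing from the set.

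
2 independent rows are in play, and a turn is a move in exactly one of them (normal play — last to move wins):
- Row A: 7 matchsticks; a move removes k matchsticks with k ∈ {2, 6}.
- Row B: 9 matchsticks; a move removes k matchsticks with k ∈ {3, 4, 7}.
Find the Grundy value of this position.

2

For row A, compute g(0), g(1), … with moves {2, 6}:
g(0) = mex{} = 0
g(1) = mex{} = 0
g(2) = mex{0} = 1
g(3) = mex{0} = 1
g(4) = mex{1} = 0
g(5) = mex{1} = 0
g(6) = mex{0} = 1
g(7) = mex{0} = 1
So g(7) = 1.
Grundy values for row B (subtraction set {3, 4, 7}):
k:     0  1  2  3  4  5  6  7  8  9
g(k):  0  0  0  1  1  1  2  2  2  3
So g(9) = 3.
By the Sprague-Grundy theorem, the Grundy value of a sum of independent games is the XOR of the component values.
Combined value = 1 ⊕ 3 = 2.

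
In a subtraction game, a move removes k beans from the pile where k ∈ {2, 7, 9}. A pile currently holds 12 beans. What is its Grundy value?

2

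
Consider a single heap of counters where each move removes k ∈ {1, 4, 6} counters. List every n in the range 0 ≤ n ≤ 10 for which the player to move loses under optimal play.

0, 2, 5, 7, 10

Compute g(0), g(1), … for moves {1, 4, 6}:
g(0) = mex{} = 0
g(1) = mex{0} = 1
g(2) = mex{1} = 0
g(3) = mex{0} = 1
g(4) = mex{0,1} = 2
g(5) = mex{1,2} = 0
g(6) = mex{0} = 1
g(7) = mex{1} = 0
g(8) = mex{0,2} = 1
g(9) = mex{0,1} = 2
g(10) = mex{1,2} = 0
The P-positions (g = 0) in 0..10 are 0, 2, 5, 7, 10.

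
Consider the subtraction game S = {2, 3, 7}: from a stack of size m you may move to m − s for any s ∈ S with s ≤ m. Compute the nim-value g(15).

0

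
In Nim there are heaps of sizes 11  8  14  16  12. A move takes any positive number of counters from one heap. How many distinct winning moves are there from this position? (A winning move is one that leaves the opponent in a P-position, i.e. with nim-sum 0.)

1

Nim-sum: 11 XOR 8 XOR 14 XOR 16 XOR 12 = 17.
The overall nim-sum is X = 17. A heap of size p has a winning move iff p XOR X < p (reduce it to p XOR X).
  11: 11 XOR 17 = 26 ≥ 11 — no move.
  8: 8 XOR 17 = 25 ≥ 8 — no move.
  14: 14 XOR 17 = 31 ≥ 14 — no move.
  16: 16 XOR 17 = 1 < 16 — winning move (to 1).
  12: 12 XOR 17 = 29 ≥ 12 — no move.
That gives 1 winning move.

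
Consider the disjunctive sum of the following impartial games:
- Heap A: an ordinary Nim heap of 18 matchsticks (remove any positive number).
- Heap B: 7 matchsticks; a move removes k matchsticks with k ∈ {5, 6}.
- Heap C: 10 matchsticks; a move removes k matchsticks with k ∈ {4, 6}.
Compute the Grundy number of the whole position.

Heap A is a plain Nim heap of size 18, so its Grundy value is 18.
Grundy values for heap B (subtraction set {5, 6}):
g(0) = mex{} = 0
g(1) = mex{} = 0
g(2) = mex{} = 0
g(3) = mex{} = 0
g(4) = mex{} = 0
g(5) = mex{0} = 1
g(6) = mex{0} = 1
g(7) = mex{0} = 1
So g(7) = 1.
Build the Grundy sequence for heap C with g(k) = mex{g(k−s) : s ∈ {4, 6}, s ≤ k}:
g(0) = mex{} = 0
g(1) = mex{} = 0
g(2) = mex{} = 0
g(3) = mex{} = 0
g(4) = mex{0} = 1
g(5) = mex{0} = 1
g(6) = mex{0} = 1
g(7) = mex{0} = 1
g(8) = mex{0,1} = 2
g(9) = mex{0,1} = 2
g(10) = mex{1} = 0
So g(10) = 0.
By the Sprague-Grundy theorem, the Grundy value of a sum of independent games is the XOR of the component values.
Combined value = 18 ⊕ 1 ⊕ 0 = 19.

19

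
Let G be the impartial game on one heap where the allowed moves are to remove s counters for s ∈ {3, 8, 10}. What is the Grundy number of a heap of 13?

Grundy values for subtraction set {3, 8, 10}:
g(0) = mex{} = 0
g(1) = mex{} = 0
g(2) = mex{} = 0
g(3) = mex{0} = 1
g(4) = mex{0} = 1
g(5) = mex{0} = 1
g(6) = mex{1} = 0
g(7) = mex{1} = 0
g(8) = mex{0,1} = 2
g(9) = mex{0} = 1
g(10) = mex{0} = 1
g(11) = mex{0,1,2} = 3
g(12) = mex{0,1} = 2
g(13) = mex{1} = 0
So g(13) = 0.

0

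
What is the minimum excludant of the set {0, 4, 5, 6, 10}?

0 is in the set but 1 is not, so the mex is 1.

1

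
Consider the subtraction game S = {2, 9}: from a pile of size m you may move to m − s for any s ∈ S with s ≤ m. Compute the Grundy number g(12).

0

Compute g(0), g(1), … for moves {2, 9}:
g(0) = mex{} = 0
g(1) = mex{} = 0
g(2) = mex{0} = 1
g(3) = mex{0} = 1
g(4) = mex{1} = 0
g(5) = mex{1} = 0
g(6) = mex{0} = 1
g(7) = mex{0} = 1
g(8) = mex{1} = 0
g(9) = mex{0,1} = 2
g(10) = mex{0} = 1
g(11) = mex{1,2} = 0
g(12) = mex{1} = 0
So g(12) = 0.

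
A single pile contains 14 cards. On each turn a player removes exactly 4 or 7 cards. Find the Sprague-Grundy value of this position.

Grundy values for subtraction set {4, 7}:
g(0) = mex{} = 0
g(1) = mex{} = 0
g(2) = mex{} = 0
g(3) = mex{} = 0
g(4) = mex{0} = 1
g(5) = mex{0} = 1
g(6) = mex{0} = 1
g(7) = mex{0} = 1
g(8) = mex{0,1} = 2
g(9) = mex{0,1} = 2
g(10) = mex{0,1} = 2
g(11) = mex{1} = 0
g(12) = mex{1,2} = 0
g(13) = mex{1,2} = 0
g(14) = mex{1,2} = 0
So g(14) = 0.

0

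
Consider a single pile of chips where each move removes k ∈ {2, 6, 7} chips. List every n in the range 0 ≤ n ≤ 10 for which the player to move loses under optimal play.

Grundy values for subtraction set {2, 6, 7}:
g(0) = mex{} = 0
g(1) = mex{} = 0
g(2) = mex{0} = 1
g(3) = mex{0} = 1
g(4) = mex{1} = 0
g(5) = mex{1} = 0
g(6) = mex{0} = 1
g(7) = mex{0} = 1
g(8) = mex{0,1} = 2
g(9) = mex{1} = 0
g(10) = mex{0,1,2} = 3
The P-positions (g = 0) in 0..10 are 0, 1, 4, 5, 9.

0, 1, 4, 5, 9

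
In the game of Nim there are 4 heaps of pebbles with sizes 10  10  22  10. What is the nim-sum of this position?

Write each in binary and XOR column by column:
  01010  (10)
  01010  (10)
  10110  (22)
  01010  (10)
  -----
  11100  (28)

28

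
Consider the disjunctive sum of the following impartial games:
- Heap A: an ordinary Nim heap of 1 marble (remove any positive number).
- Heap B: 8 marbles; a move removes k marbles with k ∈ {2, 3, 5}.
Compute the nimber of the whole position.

1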